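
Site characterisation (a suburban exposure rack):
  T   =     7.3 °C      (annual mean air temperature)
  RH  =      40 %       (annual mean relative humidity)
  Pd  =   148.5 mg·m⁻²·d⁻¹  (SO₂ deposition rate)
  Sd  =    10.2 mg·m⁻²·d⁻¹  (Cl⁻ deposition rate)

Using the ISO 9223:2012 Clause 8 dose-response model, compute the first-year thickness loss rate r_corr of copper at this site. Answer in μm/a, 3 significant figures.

r_corr = 0.262 μm/a

copper: f(T) = +0.126·(T−10) [T≤10 °C] = -0.3402
  SO₂ term: 0.0053·148.5^0.26·exp(0.059·40-0.3402) = 0.1466
  Cl⁻ term: 0.01025·10.2^0.27·exp(0.036·40+0.049·7.3) = 0.1158
  sum: 0.1466 + 0.1158 → r_corr = 0.2624 μm/a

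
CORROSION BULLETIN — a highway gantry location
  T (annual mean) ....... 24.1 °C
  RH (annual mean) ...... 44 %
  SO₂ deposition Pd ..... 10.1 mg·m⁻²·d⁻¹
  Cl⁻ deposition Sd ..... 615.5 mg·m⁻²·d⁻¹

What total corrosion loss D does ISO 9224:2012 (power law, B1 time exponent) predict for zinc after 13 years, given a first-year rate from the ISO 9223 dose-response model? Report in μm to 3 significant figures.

zinc: temperature factor f = -0.071·(14.1) = -1.0011
  Pd branch = 0.0129·Pd^0.44·e^(0.046·RH+f) = 0.09925 μm/a
  Cl⁻ term: 0.0175·615.5^0.57·exp(0.008·44+0.085·24.1) = 7.506
  r_corr = 0.09925 + 7.506 = 7.605 μm/a
Long-term exponent b (ISO 9224 Table 2, B1) = 0.813
  D(13) = 7.605 × 13^0.813 = 7.605 × 8.047 = 61.2 μm

D(13) = 61.2 μm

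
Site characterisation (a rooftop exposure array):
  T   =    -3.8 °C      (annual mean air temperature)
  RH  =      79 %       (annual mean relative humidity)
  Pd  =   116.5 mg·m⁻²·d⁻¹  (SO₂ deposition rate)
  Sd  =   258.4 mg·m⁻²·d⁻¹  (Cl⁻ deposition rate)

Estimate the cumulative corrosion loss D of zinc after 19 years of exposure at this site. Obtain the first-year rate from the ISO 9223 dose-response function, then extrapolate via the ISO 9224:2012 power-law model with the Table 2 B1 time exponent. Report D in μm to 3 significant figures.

zinc: temperature factor f = +0.038·(-13.8) = -0.5244
  Pd branch = 0.0129·Pd^0.44·e^(0.046·RH+f) = 2.346 μm/a
  Cl⁻ term: 0.0175·258.4^0.57·exp(0.008·79+0.085·-3.8) = 0.5653
  r_corr = 2.346 + 0.5653 = 2.911 μm/a
Power-law: D(19) = r_corr · 19^0.813
  D(19) = 2.911 × 19^0.813 = 2.911 × 10.96 = 31.89 μm

D(19) = 31.9 μm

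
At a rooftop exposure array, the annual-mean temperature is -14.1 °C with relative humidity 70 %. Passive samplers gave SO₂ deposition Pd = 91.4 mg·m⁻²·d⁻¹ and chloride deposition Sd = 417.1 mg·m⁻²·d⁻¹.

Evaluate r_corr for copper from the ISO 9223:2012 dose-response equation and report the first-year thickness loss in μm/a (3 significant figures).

r_corr = 0.377 μm/a

copper: temperature factor f = +0.126·(-24.1) = -3.0366
  Pd branch = 0.0053·Pd^0.26·e^(0.059·RH+f) = 0.05117 μm/a
  Cl⁻ term: 0.01025·417.1^0.27·exp(0.036·70+0.049·-14.1) = 0.3255
  sum: 0.05117 + 0.3255 → r_corr = 0.3767 μm/a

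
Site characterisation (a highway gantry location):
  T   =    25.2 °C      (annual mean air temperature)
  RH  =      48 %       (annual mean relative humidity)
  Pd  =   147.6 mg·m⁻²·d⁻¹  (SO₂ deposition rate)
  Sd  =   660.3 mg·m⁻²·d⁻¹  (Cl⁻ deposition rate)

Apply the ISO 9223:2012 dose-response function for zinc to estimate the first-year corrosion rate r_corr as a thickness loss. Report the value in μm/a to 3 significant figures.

r_corr = 9.22 μm/a

zinc: f(T) = -0.071·(T−10) [T>10 °C] = -1.0792
  Pd branch = 0.0129·Pd^0.44·e^(0.046·RH+f) = 0.3591 μm/a
  Cl⁻ term: 0.0175·660.3^0.57·exp(0.008·48+0.085·25.2) = 8.858
  r_corr = 0.3591 + 8.858 = 9.217 μm/a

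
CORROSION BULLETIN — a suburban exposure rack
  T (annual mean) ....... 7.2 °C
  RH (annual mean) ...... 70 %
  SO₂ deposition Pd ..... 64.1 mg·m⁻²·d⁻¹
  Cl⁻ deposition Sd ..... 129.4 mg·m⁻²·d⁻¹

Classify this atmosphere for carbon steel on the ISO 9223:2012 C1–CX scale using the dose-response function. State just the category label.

carbon steel: f(T) = +0.150·(T−10) [T≤10 °C] = -0.4200
  Pd branch = 1.77·Pd^0.52·e^(0.02·RH+f) = 41.03 μm/a
  Cl⁻ term: 0.102·129.4^0.62·exp(0.033·70+0.04·7.2) = 27.94
  sum: 41.03 + 27.94 → r_corr = 68.98 μm/a
ISO 9223 Table 2 (carbon steel): 50 < 69 ≤ 80 μm/a ⇒ C4

C4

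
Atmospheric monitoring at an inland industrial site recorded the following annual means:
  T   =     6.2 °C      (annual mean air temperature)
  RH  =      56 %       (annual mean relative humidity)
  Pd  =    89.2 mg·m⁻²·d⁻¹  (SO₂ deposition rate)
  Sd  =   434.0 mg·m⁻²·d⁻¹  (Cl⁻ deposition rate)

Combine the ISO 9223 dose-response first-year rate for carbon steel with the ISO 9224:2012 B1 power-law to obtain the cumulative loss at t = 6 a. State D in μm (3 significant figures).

D(6) = 172 μm

carbon steel: T≤10 °C ⇒ hinge +0.150·(6.2−10) = -0.5700
  sulphur-dioxide contribution → 31.7 μm/a
  chloride contribution → 35.82 μm/a
  total first-year rate 67.52 μm/a
ISO 9224: D(t) = r_corr · t^b with b = 0.523 (carbon steel, B1)
  D(6) = 67.52 × 6^0.523 = 67.52 × 2.553 = 172.3 μm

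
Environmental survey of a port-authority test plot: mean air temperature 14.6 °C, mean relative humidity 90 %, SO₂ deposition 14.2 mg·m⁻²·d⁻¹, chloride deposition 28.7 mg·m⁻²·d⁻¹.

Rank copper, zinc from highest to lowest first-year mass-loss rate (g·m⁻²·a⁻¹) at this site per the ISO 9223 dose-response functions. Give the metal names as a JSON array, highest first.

["copper", "zinc"]

copper: f(T) = -0.080·(T−10) [T>10 °C] = -0.3680
  sulphur-dioxide contribution → 1.48 μm/a
  chloride contribution → 1.325 μm/a
  ⇒ r_corr(copper) = 2.804 μm/a
  mass loss = 2.804 μm/a × 8.96 g/cm³ = 25.13 g·m⁻²·a⁻¹
zinc: T>10 °C ⇒ hinge -0.071·(14.6−10) = -0.3266
  sulphur-dioxide contribution → 1.878 μm/a
  chloride contribution → 0.8427 μm/a
  ⇒ r_corr(zinc) = 2.721 μm/a
  mass loss = 2.721 μm/a × 7.14 g/cm³ = 19.43 g·m⁻²·a⁻¹
Ordering by g·m⁻²·a⁻¹: copper (25.1) > zinc (19.4)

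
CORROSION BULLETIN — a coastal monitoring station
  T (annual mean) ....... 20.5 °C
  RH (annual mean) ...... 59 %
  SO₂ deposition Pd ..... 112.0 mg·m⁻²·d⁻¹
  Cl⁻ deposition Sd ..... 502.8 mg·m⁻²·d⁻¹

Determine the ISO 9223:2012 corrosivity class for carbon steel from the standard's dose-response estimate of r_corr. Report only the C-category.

carbon steel: f(T) = -0.054·(T−10) [T>10 °C] = -0.5670
  sulphur-dioxide contribution → 38 μm/a
  chloride contribution → 76.76 μm/a
  total first-year rate 114.8 μm/a
Category bounds: 80…200 μm/a bracket r_corr ⇒ C5

C5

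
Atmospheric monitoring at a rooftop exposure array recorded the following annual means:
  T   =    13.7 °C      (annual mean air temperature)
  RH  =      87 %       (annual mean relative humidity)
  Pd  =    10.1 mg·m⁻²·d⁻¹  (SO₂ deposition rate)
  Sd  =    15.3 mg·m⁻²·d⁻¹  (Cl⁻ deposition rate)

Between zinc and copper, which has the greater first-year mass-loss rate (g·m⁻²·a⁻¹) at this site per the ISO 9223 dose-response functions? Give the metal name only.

zinc: f(T) = -0.071·(T−10) [T>10 °C] = -0.2627
  Pd branch = 0.0129·Pd^0.44·e^(0.046·RH+f) = 1.501 μm/a
  Sd branch = 0.0175·Sd^0.57·e^(0.008·RH+0.085·T) = 0.5325 μm/a
  r_corr = 1.501 + 0.5325 = 2.034 μm/a
  mass loss = 2.034 μm/a × 7.14 g/cm³ = 14.52 g·m⁻²·a⁻¹
copper: f(T) = -0.080·(T−10) [T>10 °C] = -0.2960
  SO₂ term: 0.0053·10.1^0.26·exp(0.059·87-0.2960) = 1.219
  Sd branch = 0.01025·Sd^0.27·e^(0.036·RH+0.049·T) = 0.9602 μm/a
  sum: 1.219 + 0.9602 → r_corr = 2.179 μm/a
  mass loss = 2.179 μm/a × 8.96 g/cm³ = 19.53 g·m⁻²·a⁻¹
Ordering by g·m⁻²·a⁻¹: copper (19.5) > zinc (14.5)

copper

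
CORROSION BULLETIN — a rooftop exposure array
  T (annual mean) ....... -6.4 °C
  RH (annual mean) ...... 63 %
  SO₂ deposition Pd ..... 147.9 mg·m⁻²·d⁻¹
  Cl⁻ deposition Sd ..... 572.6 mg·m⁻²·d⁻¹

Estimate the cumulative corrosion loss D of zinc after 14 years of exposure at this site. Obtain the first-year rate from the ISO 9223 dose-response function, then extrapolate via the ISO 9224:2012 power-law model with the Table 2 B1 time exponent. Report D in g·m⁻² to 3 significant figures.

zinc: f(T) = +0.038·(T−10) [T≤10 °C] = -0.6232
  SO₂ term: 0.0129·147.9^0.44·exp(0.046·63-0.6232) = 1.131
  Sd branch = 0.0175·Sd^0.57·e^(0.008·RH+0.085·T) = 0.6275 μm/a
  sum: 1.131 + 0.6275 → r_corr = 1.758 μm/a
Power-law: D(14) = r_corr · 14^0.813
  D(14) = 1.758 × 14^0.813 = 1.758 × 8.547 = 15.03 μm
  Mass loss = 15.03 μm × 7.14 g/cm³ = 107.3 g·m⁻²

D(14) = 107 g·m⁻²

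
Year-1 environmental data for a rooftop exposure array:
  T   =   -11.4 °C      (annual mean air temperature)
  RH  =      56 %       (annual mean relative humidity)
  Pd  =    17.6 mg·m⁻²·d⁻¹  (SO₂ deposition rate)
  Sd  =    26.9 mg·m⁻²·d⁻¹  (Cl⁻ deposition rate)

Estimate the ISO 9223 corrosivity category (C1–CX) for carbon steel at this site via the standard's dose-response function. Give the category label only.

C2

carbon steel: temperature factor f = +0.150·(-21.4) = -3.2100
  SO₂ term: 1.77·17.6^0.52·exp(0.02·56-3.2100) = 0.9727
  Sd branch = 0.102·Sd^0.62·e^(0.033·RH+0.04·T) = 3.159 μm/a
  sum: 0.9727 + 3.159 → r_corr = 4.132 μm/a
4.13 μm/a falls in (1.3, 25] for carbon steel → category C2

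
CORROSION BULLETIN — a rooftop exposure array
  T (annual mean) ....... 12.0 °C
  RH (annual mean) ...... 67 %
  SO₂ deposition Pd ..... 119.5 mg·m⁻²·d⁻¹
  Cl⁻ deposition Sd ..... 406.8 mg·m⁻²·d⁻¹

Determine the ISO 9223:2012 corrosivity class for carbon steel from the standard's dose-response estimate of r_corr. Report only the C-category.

C5

carbon steel: f(T) = -0.054·(T−10) [T>10 °C] = -0.1080
  SO₂ term: 1.77·119.5^0.52·exp(0.02·67-0.1080) = 72.99
  Cl⁻ term: 0.102·406.8^0.62·exp(0.033·67+0.04·12.0) = 62.39
  sum: 72.99 + 62.39 → r_corr = 135.4 μm/a
135 μm/a falls in (80, 200] for carbon steel → category C5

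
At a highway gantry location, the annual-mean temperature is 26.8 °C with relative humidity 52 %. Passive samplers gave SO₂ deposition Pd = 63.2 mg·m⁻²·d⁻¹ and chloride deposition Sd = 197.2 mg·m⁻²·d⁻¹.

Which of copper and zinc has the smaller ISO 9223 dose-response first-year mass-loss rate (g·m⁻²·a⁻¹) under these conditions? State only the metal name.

copper: T>10 °C ⇒ hinge -0.080·(26.8−10) = -1.3440
  sulphur-dioxide contribution → 0.08733 μm/a
  chloride contribution → 1.032 μm/a
  ⇒ r_corr(copper) = 1.119 μm/a
  mass loss = 1.119 μm/a × 8.96 g/cm³ = 10.03 g·m⁻²·a⁻¹
zinc: temperature factor f = -0.071·(16.8) = -1.1928
  sulphur-dioxide contribution → 0.2653 μm/a
  chloride contribution → 5.262 μm/a
  ⇒ r_corr(zinc) = 5.527 μm/a
  mass loss = 5.527 μm/a × 7.14 g/cm³ = 39.46 g·m⁻²·a⁻¹
Ordering by g·m⁻²·a⁻¹: zinc (39.5) > copper (10)

copper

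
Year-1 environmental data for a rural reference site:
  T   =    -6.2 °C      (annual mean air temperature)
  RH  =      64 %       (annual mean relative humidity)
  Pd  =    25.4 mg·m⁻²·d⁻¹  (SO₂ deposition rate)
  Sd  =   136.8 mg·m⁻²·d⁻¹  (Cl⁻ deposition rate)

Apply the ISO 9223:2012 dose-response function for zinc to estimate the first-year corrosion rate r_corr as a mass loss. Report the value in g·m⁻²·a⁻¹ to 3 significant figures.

zinc: T≤10 °C ⇒ hinge +0.038·(-6.2−10) = -0.6156
  sulphur-dioxide contribution → 0.5494 μm/a
  chloride contribution → 0.2845 μm/a
  ⇒ r_corr(zinc) = 0.834 μm/a
Convert to mass loss: 0.834 μm/a × 7.14 g/cm³ = 5.954 g·m⁻²·a⁻¹

r_corr = 5.95 g·m⁻²·a⁻¹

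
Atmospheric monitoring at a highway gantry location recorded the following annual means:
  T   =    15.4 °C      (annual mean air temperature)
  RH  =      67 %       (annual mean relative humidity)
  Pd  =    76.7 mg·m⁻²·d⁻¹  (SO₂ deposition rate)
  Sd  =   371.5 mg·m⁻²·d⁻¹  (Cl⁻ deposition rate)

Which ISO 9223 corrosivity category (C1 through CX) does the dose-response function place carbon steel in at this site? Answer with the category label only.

C5

carbon steel: f(T) = -0.054·(T−10) [T>10 °C] = -0.2916
  sulphur-dioxide contribution → 48.24 μm/a
  chloride contribution → 67.57 μm/a
  ⇒ r_corr(carbon steel) = 115.8 μm/a
Category bounds: 80…200 μm/a bracket r_corr ⇒ C5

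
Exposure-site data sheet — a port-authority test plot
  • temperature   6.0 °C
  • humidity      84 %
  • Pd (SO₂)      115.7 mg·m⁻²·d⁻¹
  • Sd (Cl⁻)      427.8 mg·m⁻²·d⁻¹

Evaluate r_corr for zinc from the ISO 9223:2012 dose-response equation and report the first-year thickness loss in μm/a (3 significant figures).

r_corr = 6.08 μm/a

zinc: temperature factor f = +0.038·(-4.0) = -0.1520
  SO₂ term: 0.0129·115.7^0.44·exp(0.046·84-0.1520) = 4.271
  Sd branch = 0.0175·Sd^0.57·e^(0.008·RH+0.085·T) = 1.804 μm/a
  r_corr = 4.271 + 1.804 = 6.075 μm/a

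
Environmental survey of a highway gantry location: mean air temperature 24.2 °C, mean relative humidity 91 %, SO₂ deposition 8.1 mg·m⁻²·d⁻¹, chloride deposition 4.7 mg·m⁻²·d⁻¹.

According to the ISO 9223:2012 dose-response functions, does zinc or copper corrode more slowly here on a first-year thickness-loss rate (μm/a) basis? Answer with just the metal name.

zinc

zinc: T>10 °C ⇒ hinge -0.071·(24.2−10) = -1.0082
  Pd branch = 0.0129·Pd^0.44·e^(0.046·RH+f) = 0.777 μm/a
  Sd branch = 0.0175·Sd^0.57·e^(0.008·RH+0.085·T) = 0.6849 μm/a
  sum: 0.777 + 0.6849 → r_corr = 1.462 μm/a
copper: f(T) = -0.080·(T−10) [T>10 °C] = -1.1360
  SO₂ term: 0.0053·8.1^0.26·exp(0.059·91-1.1360) = 0.6293
  Cl⁻ term: 0.01025·4.7^0.27·exp(0.036·91+0.049·24.2) = 1.349
  r_corr = 0.6293 + 1.349 = 1.978 μm/a
Ordering by μm/a: copper (1.98) > zinc (1.46)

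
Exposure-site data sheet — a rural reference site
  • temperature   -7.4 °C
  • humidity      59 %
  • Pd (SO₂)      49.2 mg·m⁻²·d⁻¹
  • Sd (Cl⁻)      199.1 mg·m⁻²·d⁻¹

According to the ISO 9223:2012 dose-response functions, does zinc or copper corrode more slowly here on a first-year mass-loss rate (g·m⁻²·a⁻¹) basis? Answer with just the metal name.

copper

zinc: T≤10 °C ⇒ hinge +0.038·(-7.4−10) = -0.6612
  SO₂ term: 0.0129·49.2^0.44·exp(0.046·59-0.6612) = 0.5579
  Cl⁻ term: 0.0175·199.1^0.57·exp(0.008·59+0.085·-7.4) = 0.3057
  r_corr = 0.5579 + 0.3057 = 0.8636 μm/a
  mass loss = 0.8636 μm/a × 7.14 g/cm³ = 6.166 g·m⁻²·a⁻¹
copper: f(T) = +0.126·(T−10) [T≤10 °C] = -2.1924
  Pd branch = 0.0053·Pd^0.26·e^(0.059·RH+f) = 0.05294 μm/a
  Cl⁻ term: 0.01025·199.1^0.27·exp(0.036·59+0.049·-7.4) = 0.2491
  r_corr = 0.05294 + 0.2491 = 0.3021 μm/a
  mass loss = 0.3021 μm/a × 8.96 g/cm³ = 2.707 g·m⁻²·a⁻¹
Ordering by g·m⁻²·a⁻¹: zinc (6.17) > copper (2.71)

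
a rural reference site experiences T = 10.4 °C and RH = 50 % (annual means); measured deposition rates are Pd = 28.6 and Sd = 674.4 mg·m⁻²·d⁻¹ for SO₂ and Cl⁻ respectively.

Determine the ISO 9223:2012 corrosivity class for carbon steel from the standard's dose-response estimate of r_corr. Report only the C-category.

carbon steel: T>10 °C ⇒ hinge -0.054·(10.4−10) = -0.0216
  SO₂ term: 1.77·28.6^0.52·exp(0.02·50-0.0216) = 26.93
  Cl⁻ term: 0.102·674.4^0.62·exp(0.033·50+0.04·10.4) = 45.69
  r_corr = 26.93 + 45.69 = 72.61 μm/a
ISO 9223 Table 2 (carbon steel): 50 < 72.6 ≤ 80 μm/a ⇒ C4

C4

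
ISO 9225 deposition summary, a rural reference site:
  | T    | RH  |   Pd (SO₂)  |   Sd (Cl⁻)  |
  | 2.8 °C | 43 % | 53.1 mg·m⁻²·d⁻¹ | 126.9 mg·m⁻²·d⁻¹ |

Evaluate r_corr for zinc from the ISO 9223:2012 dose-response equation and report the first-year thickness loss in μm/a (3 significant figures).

r_corr = 0.902 μm/a

zinc: temperature factor f = +0.038·(-7.2) = -0.2736
  Pd branch = 0.0129·Pd^0.44·e^(0.046·RH+f) = 0.4072 μm/a
  Sd branch = 0.0175·Sd^0.57·e^(0.008·RH+0.085·T) = 0.4952 μm/a
  sum: 0.4072 + 0.4952 → r_corr = 0.9024 μm/a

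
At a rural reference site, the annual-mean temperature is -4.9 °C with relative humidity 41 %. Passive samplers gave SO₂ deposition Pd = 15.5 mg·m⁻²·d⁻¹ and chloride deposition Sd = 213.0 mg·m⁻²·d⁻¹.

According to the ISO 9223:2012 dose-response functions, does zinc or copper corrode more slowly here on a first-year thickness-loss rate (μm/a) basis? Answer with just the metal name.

zinc: T≤10 °C ⇒ hinge +0.038·(-4.9−10) = -0.5662
  sulphur-dioxide contribution → 0.1613 μm/a
  chloride contribution → 0.3402 μm/a
  ⇒ r_corr(zinc) = 0.5015 μm/a
copper: temperature factor f = +0.126·(-14.9) = -1.8774
  sulphur-dioxide contribution → 0.01858 μm/a
  chloride contribution → 0.15 μm/a
  ⇒ r_corr(copper) = 0.1686 μm/a
Ordering by μm/a: zinc (0.501) > copper (0.169)

copper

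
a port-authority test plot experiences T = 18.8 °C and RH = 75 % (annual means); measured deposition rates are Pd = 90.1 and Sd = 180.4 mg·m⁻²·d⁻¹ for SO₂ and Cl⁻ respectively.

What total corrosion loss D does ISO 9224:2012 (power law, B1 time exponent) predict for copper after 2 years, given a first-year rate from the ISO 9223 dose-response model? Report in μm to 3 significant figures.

copper: temperature factor f = -0.080·(8.8) = -0.7040
  Pd branch = 0.0053·Pd^0.26·e^(0.059·RH+f) = 0.7055 μm/a
  Cl⁻ term: 0.01025·180.4^0.27·exp(0.036·75+0.049·18.8) = 1.558
  r_corr = 0.7055 + 1.558 = 2.264 μm/a
ISO 9224: D(t) = r_corr · t^b with b = 0.667 (copper, B1)
  D(2) = 2.264 × 2^0.667 = 2.264 × 1.588 = 3.594 μm

D(2) = 3.59 μm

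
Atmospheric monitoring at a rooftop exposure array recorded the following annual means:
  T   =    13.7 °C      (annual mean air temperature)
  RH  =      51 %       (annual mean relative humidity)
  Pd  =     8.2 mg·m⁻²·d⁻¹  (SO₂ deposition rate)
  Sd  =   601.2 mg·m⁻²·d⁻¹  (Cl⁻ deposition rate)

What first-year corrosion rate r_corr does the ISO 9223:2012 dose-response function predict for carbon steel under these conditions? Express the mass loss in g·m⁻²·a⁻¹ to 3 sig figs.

r_corr = 488 g·m⁻²·a⁻¹

carbon steel: f(T) = -0.054·(T−10) [T>10 °C] = -0.1998
  sulphur-dioxide contribution → 12.01 μm/a
  chloride contribution → 50.18 μm/a
  ⇒ r_corr(carbon steel) = 62.18 μm/a
Convert to mass loss: 62.18 μm/a × 7.85 g/cm³ = 488.1 g·m⁻²·a⁻¹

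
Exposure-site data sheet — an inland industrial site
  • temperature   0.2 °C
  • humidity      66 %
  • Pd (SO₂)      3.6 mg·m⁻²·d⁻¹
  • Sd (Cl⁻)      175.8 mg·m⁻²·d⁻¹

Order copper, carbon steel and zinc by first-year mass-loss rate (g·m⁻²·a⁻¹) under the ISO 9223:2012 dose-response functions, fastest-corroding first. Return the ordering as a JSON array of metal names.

["carbon steel", "zinc", "copper"]

copper: temperature factor f = +0.126·(-9.8) = -1.2348
  sulphur-dioxide contribution → 0.1056 μm/a
  chloride contribution → 0.4498 μm/a
  total first-year rate 0.5554 μm/a
  mass loss = 0.5554 μm/a × 8.96 g/cm³ = 4.977 g·m⁻²·a⁻¹
carbon steel: temperature factor f = +0.150·(-9.8) = -1.4700
  sulphur-dioxide contribution → 2.966 μm/a
  chloride contribution → 22.38 μm/a
  total first-year rate 25.35 μm/a
  mass loss = 25.35 μm/a × 7.85 g/cm³ = 199 g·m⁻²·a⁻¹
zinc: temperature factor f = +0.038·(-9.8) = -0.3724
  sulphur-dioxide contribution → 0.3252 μm/a
  chloride contribution → 0.5746 μm/a
  total first-year rate 0.8998 μm/a
  mass loss = 0.8998 μm/a × 7.14 g/cm³ = 6.425 g·m⁻²·a⁻¹
Ordering by g·m⁻²·a⁻¹: carbon steel (199) > zinc (6.42) > copper (4.98)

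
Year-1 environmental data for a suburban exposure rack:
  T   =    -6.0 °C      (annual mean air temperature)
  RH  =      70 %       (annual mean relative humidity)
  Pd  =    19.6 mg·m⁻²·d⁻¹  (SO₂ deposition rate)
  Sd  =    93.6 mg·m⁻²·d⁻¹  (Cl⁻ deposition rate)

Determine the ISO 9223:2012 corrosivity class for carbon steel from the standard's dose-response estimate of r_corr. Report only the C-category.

carbon steel: temperature factor f = +0.150·(-16.0) = -2.4000
  Pd branch = 1.77·Pd^0.52·e^(0.02·RH+f) = 3.06 μm/a
  Cl⁻ term: 0.102·93.6^0.62·exp(0.033·70+0.04·-6.0) = 13.48
  r_corr = 3.06 + 13.48 = 16.54 μm/a
ISO 9223 Table 2 (carbon steel): 1.3 < 16.5 ≤ 25 μm/a ⇒ C2

C2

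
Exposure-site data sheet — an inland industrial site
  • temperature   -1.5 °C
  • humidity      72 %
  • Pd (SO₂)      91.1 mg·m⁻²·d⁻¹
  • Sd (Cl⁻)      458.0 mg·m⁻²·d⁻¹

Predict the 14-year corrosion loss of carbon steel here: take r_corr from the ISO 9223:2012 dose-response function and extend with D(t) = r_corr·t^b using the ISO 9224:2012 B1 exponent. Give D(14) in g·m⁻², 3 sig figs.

carbon steel: f(T) = +0.150·(T−10) [T≤10 °C] = -1.7250
  Pd branch = 1.77·Pd^0.52·e^(0.02·RH+f) = 13.9 μm/a
  Cl⁻ term: 0.102·458.0^0.62·exp(0.033·72+0.04·-1.5) = 46.15
  sum: 13.9 + 46.15 → r_corr = 60.05 μm/a
ISO 9224: D(t) = r_corr · t^b with b = 0.523 (carbon steel, B1)
  D(14) = 60.05 × 14^0.523 = 60.05 × 3.976 = 238.8 μm
  Mass loss = 238.8 μm × 7.85 g/cm³ = 1874 g·m⁻²

D(14) = 1.87e+03 g·m⁻²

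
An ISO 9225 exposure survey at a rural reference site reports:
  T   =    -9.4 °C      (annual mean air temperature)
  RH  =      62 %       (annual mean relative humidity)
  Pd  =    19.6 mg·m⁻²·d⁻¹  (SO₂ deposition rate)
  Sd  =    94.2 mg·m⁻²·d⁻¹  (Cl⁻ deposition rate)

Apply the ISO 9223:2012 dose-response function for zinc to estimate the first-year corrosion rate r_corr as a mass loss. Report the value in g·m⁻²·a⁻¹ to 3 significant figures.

r_corr = 4.06 g·m⁻²·a⁻¹

zinc: T≤10 °C ⇒ hinge +0.038·(-9.4−10) = -0.7372
  sulphur-dioxide contribution → 0.3959 μm/a
  chloride contribution → 0.1724 μm/a
  total first-year rate 0.5684 μm/a
Convert to mass loss: 0.5684 μm/a × 7.14 g/cm³ = 4.058 g·m⁻²·a⁻¹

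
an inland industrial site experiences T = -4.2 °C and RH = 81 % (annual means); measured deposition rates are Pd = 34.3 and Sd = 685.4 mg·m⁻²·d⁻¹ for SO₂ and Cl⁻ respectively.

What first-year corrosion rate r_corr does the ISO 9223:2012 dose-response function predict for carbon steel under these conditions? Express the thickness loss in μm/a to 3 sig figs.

r_corr = 78.3 μm/a

carbon steel: T≤10 °C ⇒ hinge +0.150·(-4.2−10) = -2.1300
  SO₂ term: 1.77·34.3^0.52·exp(0.02·81-2.1300) = 6.681
  Sd branch = 0.102·Sd^0.62·e^(0.033·RH+0.04·T) = 71.58 μm/a
  r_corr = 6.681 + 71.58 = 78.26 μm/a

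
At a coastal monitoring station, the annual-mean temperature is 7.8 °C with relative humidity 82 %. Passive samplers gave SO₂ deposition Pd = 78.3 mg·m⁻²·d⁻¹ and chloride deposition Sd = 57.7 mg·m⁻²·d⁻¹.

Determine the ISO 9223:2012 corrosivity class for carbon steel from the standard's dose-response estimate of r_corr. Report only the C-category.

C5

carbon steel: temperature factor f = +0.150·(-2.2) = -0.3300
  Pd branch = 1.77·Pd^0.52·e^(0.02·RH+f) = 63.34 μm/a
  Cl⁻ term: 0.102·57.7^0.62·exp(0.033·82+0.04·7.8) = 25.78
  r_corr = 63.34 + 25.78 = 89.11 μm/a
89.1 μm/a falls in (80, 200] for carbon steel → category C5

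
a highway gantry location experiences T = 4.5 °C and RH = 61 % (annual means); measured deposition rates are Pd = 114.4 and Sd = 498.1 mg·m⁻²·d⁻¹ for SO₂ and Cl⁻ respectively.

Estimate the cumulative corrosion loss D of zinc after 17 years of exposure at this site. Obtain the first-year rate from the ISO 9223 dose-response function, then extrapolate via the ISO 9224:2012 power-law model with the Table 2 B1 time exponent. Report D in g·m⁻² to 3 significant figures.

zinc: temperature factor f = +0.038·(-5.5) = -0.2090
  Pd branch = 0.0129·Pd^0.44·e^(0.046·RH+f) = 1.394 μm/a
  Cl⁻ term: 0.0175·498.1^0.57·exp(0.008·61+0.085·4.5) = 1.441
  r_corr = 1.394 + 1.441 = 2.834 μm/a
Power-law: D(17) = r_corr · 17^0.813
  D(17) = 2.834 × 17^0.813 = 2.834 × 10.01 = 28.37 μm
  Mass loss = 28.37 μm × 7.14 g/cm³ = 202.5 g·m⁻²

D(17) = 203 g·m⁻²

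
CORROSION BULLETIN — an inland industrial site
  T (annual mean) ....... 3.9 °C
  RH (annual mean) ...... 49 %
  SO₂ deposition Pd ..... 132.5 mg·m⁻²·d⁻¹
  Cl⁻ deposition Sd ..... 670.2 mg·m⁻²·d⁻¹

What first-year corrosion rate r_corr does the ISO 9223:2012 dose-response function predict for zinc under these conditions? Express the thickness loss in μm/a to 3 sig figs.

r_corr = 2.31 μm/a

zinc: T≤10 °C ⇒ hinge +0.038·(3.9−10) = -0.2318
  Pd branch = 0.0129·Pd^0.44·e^(0.046·RH+f) = 0.8367 μm/a
  Cl⁻ term: 0.0175·670.2^0.57·exp(0.008·49+0.085·3.9) = 1.473
  sum: 0.8367 + 1.473 → r_corr = 2.31 μm/a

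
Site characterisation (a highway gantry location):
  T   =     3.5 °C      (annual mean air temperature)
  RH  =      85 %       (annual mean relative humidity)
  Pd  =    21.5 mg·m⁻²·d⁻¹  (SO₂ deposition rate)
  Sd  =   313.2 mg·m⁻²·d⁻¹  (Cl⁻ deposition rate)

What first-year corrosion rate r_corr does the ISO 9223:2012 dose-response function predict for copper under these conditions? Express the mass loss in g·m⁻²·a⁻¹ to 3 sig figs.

copper: T≤10 °C ⇒ hinge +0.126·(3.5−10) = -0.8190
  sulphur-dioxide contribution → 0.7816 μm/a
  chloride contribution → 1.225 μm/a
  total first-year rate 2.006 μm/a
Convert to mass loss: 2.006 μm/a × 8.96 g/cm³ = 17.98 g·m⁻²·a⁻¹

r_corr = 18.0 g·m⁻²·a⁻¹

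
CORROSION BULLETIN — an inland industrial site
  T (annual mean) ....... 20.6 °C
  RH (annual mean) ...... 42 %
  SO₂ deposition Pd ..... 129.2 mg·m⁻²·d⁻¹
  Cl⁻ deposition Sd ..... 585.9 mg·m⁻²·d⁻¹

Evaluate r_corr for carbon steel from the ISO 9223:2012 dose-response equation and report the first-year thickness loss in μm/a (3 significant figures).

r_corr = 77.3 μm/a

carbon steel: temperature factor f = -0.054·(10.6) = -0.5724
  Pd branch = 1.77·Pd^0.52·e^(0.02·RH+f) = 28.98 μm/a
  Sd branch = 0.102·Sd^0.62·e^(0.033·RH+0.04·T) = 48.36 μm/a
  r_corr = 28.98 + 48.36 = 77.33 μm/a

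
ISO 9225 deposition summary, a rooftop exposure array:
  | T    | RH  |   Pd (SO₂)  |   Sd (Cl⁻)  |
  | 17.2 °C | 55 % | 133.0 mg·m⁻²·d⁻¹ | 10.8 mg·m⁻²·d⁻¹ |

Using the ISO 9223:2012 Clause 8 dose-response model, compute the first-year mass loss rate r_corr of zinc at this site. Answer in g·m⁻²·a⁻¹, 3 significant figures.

r_corr = 9.21 g·m⁻²·a⁻¹

zinc: f(T) = -0.071·(T−10) [T>10 °C] = -0.5112
  sulphur-dioxide contribution → 0.8353 μm/a
  chloride contribution → 0.4551 μm/a
  total first-year rate 1.29 μm/a
Convert to mass loss: 1.29 μm/a × 7.14 g/cm³ = 9.213 g·m⁻²·a⁻¹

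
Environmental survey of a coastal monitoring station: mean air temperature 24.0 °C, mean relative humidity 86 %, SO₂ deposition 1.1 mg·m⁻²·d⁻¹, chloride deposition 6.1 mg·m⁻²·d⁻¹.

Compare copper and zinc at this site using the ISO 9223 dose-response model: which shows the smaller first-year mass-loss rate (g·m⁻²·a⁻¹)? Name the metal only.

copper: temperature factor f = -0.080·(14.0) = -1.1200
  sulphur-dioxide contribution → 0.2833 μm/a
  chloride contribution → 1.197 μm/a
  total first-year rate 1.48 μm/a
  mass loss = 1.48 μm/a × 8.96 g/cm³ = 13.26 g·m⁻²·a⁻¹
zinc: f(T) = -0.071·(T−10) [T>10 °C] = -0.9940
  sulphur-dioxide contribution → 0.2601 μm/a
  chloride contribution → 0.7506 μm/a
  total first-year rate 1.011 μm/a
  mass loss = 1.011 μm/a × 7.14 g/cm³ = 7.217 g·m⁻²·a⁻¹
Ordering by g·m⁻²·a⁻¹: copper (13.3) > zinc (7.22)

zinc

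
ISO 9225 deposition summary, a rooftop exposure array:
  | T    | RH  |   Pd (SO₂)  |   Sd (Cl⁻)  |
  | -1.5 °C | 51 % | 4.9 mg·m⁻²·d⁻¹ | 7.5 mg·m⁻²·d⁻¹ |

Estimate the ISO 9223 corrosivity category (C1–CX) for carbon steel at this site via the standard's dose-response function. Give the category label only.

C2

carbon steel: temperature factor f = +0.150·(-11.5) = -1.7250
  SO₂ term: 1.77·4.9^0.52·exp(0.02·51-1.7250) = 1.998
  Cl⁻ term: 0.102·7.5^0.62·exp(0.033·51+0.04·-1.5) = 1.803
  r_corr = 1.998 + 1.803 = 3.801 μm/a
3.8 μm/a falls in (1.3, 25] for carbon steel → category C2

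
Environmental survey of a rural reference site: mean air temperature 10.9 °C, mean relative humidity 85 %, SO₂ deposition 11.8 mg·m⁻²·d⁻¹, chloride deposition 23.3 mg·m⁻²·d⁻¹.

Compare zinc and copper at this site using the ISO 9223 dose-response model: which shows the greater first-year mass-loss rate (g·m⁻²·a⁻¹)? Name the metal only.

zinc: temperature factor f = -0.071·(0.9) = -0.0639
  sulphur-dioxide contribution → 1.789 μm/a
  chloride contribution → 0.525 μm/a
  total first-year rate 2.314 μm/a
  mass loss = 2.314 μm/a × 7.14 g/cm³ = 16.52 g·m⁻²·a⁻¹
copper: T>10 °C ⇒ hinge -0.080·(10.9−10) = -0.0720
  sulphur-dioxide contribution → 1.412 μm/a
  chloride contribution → 0.8726 μm/a
  total first-year rate 2.284 μm/a
  mass loss = 2.284 μm/a × 8.96 g/cm³ = 20.47 g·m⁻²·a⁻¹
Ordering by g·m⁻²·a⁻¹: copper (20.5) > zinc (16.5)

copper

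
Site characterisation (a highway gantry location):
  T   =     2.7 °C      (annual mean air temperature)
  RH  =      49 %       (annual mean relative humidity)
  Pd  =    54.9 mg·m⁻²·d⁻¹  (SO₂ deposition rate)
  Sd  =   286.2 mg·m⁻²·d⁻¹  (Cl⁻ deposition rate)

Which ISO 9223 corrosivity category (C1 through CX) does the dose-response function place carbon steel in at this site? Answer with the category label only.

C3

carbon steel: f(T) = +0.150·(T−10) [T≤10 °C] = -1.0950
  Pd branch = 1.77·Pd^0.52·e^(0.02·RH+f) = 12.67 μm/a
  Cl⁻ term: 0.102·286.2^0.62·exp(0.033·49+0.04·2.7) = 19.09
  r_corr = 12.67 + 19.09 = 31.76 μm/a
31.8 μm/a falls in (25, 50] for carbon steel → category C3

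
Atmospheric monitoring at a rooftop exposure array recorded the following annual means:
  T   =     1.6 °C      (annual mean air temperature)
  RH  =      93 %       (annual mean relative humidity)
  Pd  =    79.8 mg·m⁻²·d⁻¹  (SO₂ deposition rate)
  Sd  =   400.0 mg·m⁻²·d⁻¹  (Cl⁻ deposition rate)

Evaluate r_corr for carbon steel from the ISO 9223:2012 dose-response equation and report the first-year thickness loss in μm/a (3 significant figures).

r_corr = 128 μm/a

carbon steel: f(T) = +0.150·(T−10) [T≤10 °C] = -1.2600
  Pd branch = 1.77·Pd^0.52·e^(0.02·RH+f) = 31.45 μm/a
  Cl⁻ term: 0.102·400.0^0.62·exp(0.033·93+0.04·1.6) = 96.06
  sum: 31.45 + 96.06 → r_corr = 127.5 μm/a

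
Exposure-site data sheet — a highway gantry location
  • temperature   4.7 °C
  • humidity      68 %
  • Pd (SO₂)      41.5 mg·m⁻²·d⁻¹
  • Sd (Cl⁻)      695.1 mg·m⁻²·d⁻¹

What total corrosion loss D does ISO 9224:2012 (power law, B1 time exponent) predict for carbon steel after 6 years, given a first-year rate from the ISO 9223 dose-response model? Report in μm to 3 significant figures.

D(6) = 227 μm

carbon steel: T≤10 °C ⇒ hinge +0.150·(4.7−10) = -0.7950
  Pd branch = 1.77·Pd^0.52·e^(0.02·RH+f) = 21.61 μm/a
  Cl⁻ term: 0.102·695.1^0.62·exp(0.033·68+0.04·4.7) = 67.12
  sum: 21.61 + 67.12 → r_corr = 88.74 μm/a
Long-term exponent b (ISO 9224 Table 2, B1) = 0.523
  D(6) = 88.74 × 6^0.523 = 88.74 × 2.553 = 226.5 μm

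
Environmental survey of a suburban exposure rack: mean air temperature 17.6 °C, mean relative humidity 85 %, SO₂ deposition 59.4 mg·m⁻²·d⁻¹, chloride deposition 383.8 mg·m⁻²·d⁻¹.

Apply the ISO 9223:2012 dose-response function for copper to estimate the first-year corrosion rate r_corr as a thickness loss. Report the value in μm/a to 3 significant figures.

r_corr = 3.84 μm/a

copper: temperature factor f = -0.080·(7.6) = -0.6080
  Pd branch = 0.0053·Pd^0.26·e^(0.059·RH+f) = 1.257 μm/a
  Sd branch = 0.01025·Sd^0.27·e^(0.036·RH+0.049·T) = 2.582 μm/a
  sum: 1.257 + 2.582 → r_corr = 3.839 μm/a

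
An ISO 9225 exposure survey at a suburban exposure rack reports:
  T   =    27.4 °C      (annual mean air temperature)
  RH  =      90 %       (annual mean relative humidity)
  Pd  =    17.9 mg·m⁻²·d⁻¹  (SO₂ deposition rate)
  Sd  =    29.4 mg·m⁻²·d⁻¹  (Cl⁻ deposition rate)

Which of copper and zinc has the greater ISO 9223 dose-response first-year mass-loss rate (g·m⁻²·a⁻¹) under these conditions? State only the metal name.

copper: f(T) = -0.080·(T−10) [T>10 °C] = -1.3920
  sulphur-dioxide contribution → 0.5644 μm/a
  chloride contribution → 2.497 μm/a
  total first-year rate 3.061 μm/a
  mass loss = 3.061 μm/a × 8.96 g/cm³ = 27.43 g·m⁻²·a⁻¹
zinc: T>10 °C ⇒ hinge -0.071·(27.4−10) = -1.2354
  sulphur-dioxide contribution → 0.8381 μm/a
  chloride contribution → 2.536 μm/a
  total first-year rate 3.374 μm/a
  mass loss = 3.374 μm/a × 7.14 g/cm³ = 24.09 g·m⁻²·a⁻¹
Ordering by g·m⁻²·a⁻¹: copper (27.4) > zinc (24.1)

copper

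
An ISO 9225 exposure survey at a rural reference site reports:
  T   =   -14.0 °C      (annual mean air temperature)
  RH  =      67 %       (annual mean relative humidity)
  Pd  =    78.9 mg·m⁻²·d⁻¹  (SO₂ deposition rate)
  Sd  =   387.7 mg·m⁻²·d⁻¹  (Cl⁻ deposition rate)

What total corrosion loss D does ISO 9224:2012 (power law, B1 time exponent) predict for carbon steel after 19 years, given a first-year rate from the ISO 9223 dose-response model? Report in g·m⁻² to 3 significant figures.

carbon steel: f(T) = +0.150·(T−10) [T≤10 °C] = -3.6000
  SO₂ term: 1.77·78.9^0.52·exp(0.02·67-3.6000) = 1.79
  Cl⁻ term: 0.102·387.7^0.62·exp(0.033·67+0.04·-14.0) = 21.4
  sum: 1.79 + 21.4 → r_corr = 23.19 μm/a
Long-term exponent b (ISO 9224 Table 2, B1) = 0.523
  D(19) = 23.19 × 19^0.523 = 23.19 × 4.664 = 108.2 μm
  Mass loss = 108.2 μm × 7.85 g/cm³ = 849.2 g·m⁻²

D(19) = 849 g·m⁻²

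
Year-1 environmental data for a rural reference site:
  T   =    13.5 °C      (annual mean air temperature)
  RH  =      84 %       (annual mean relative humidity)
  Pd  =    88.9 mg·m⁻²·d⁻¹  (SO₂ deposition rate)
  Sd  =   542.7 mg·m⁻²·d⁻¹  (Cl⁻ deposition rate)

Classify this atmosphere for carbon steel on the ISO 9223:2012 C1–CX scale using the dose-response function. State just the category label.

carbon steel: temperature factor f = -0.054·(3.5) = -0.1890
  sulphur-dioxide contribution → 81.08 μm/a
  chloride contribution → 138.8 μm/a
  total first-year rate 219.9 μm/a
Category bounds: 200…700 μm/a bracket r_corr ⇒ CX

CX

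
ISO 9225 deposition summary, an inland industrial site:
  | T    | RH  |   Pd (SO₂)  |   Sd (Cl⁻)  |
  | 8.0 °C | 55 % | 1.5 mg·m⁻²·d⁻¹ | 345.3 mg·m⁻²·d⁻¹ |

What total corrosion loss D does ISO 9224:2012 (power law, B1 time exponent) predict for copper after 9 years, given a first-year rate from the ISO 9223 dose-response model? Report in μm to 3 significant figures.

copper: temperature factor f = +0.126·(-2.0) = -0.2520
  Pd branch = 0.0053·Pd^0.26·e^(0.059·RH+f) = 0.1175 μm/a
  Sd branch = 0.01025·Sd^0.27·e^(0.036·RH+0.049·T) = 0.5323 μm/a
  sum: 0.1175 + 0.5323 → r_corr = 0.6498 μm/a
ISO 9224: D(t) = r_corr · t^b with b = 0.667 (copper, B1)
  D(9) = 0.6498 × 9^0.667 = 0.6498 × 4.33 = 2.814 μm

D(9) = 2.81 μm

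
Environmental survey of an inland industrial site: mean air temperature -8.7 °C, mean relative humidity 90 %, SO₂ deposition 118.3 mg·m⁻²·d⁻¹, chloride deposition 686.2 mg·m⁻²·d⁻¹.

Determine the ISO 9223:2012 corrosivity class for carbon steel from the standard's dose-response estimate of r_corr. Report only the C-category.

carbon steel: f(T) = +0.150·(T−10) [T≤10 °C] = -2.8050
  sulphur-dioxide contribution → 7.753 μm/a
  chloride contribution → 80.52 μm/a
  ⇒ r_corr(carbon steel) = 88.28 μm/a
ISO 9223 Table 2 (carbon steel): 80 < 88.3 ≤ 200 μm/a ⇒ C5

C5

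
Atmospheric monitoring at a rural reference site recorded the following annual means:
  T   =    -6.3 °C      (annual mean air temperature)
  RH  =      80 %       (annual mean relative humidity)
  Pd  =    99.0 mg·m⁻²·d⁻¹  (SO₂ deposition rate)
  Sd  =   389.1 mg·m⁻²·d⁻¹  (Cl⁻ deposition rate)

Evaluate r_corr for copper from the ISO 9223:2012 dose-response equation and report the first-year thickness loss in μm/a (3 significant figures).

r_corr = 0.923 μm/a

copper: f(T) = +0.126·(T−10) [T≤10 °C] = -2.0538
  sulphur-dioxide contribution → 0.2518 μm/a
  chloride contribution → 0.671 μm/a
  ⇒ r_corr(copper) = 0.9228 μm/a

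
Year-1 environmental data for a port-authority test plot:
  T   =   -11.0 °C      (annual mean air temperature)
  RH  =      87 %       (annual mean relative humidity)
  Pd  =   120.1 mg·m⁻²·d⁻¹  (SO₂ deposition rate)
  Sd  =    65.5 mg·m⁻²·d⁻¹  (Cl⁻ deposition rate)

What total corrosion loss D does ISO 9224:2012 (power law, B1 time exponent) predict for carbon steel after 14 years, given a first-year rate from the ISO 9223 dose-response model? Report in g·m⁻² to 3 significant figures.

D(14) = 647 g·m⁻²

carbon steel: T≤10 °C ⇒ hinge +0.150·(-11.0−10) = -3.1500
  sulphur-dioxide contribution → 5.212 μm/a
  chloride contribution → 15.5 μm/a
  total first-year rate 20.72 μm/a
Power-law: D(14) = r_corr · 14^0.523
  D(14) = 20.72 × 14^0.523 = 20.72 × 3.976 = 82.36 μm
  Mass loss = 82.36 μm × 7.85 g/cm³ = 646.5 g·m⁻²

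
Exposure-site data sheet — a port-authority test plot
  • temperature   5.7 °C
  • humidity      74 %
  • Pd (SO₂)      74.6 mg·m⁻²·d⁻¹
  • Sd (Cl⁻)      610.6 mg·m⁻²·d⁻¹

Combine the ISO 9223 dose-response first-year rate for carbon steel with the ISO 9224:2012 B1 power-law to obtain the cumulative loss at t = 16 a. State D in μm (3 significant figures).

D(16) = 499 μm

carbon steel: T≤10 °C ⇒ hinge +0.150·(5.7−10) = -0.6450
  sulphur-dioxide contribution → 38.41 μm/a
  chloride contribution → 78.58 μm/a
  total first-year rate 117 μm/a
Power-law: D(16) = r_corr · 16^0.523
  D(16) = 117 × 16^0.523 = 117 × 4.263 = 498.8 μm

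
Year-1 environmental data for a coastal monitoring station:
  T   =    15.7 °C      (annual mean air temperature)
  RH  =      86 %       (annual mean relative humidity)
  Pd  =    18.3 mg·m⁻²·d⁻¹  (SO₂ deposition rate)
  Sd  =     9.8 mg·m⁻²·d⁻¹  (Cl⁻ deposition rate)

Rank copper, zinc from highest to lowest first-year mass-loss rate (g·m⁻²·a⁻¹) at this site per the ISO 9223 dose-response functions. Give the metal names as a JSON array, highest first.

["copper", "zinc"]

copper: f(T) = -0.080·(T−10) [T>10 °C] = -0.4560
  sulphur-dioxide contribution → 1.143 μm/a
  chloride contribution → 0.9058 μm/a
  ⇒ r_corr(copper) = 2.049 μm/a
  mass loss = 2.049 μm/a × 8.96 g/cm³ = 18.36 g·m⁻²·a⁻¹
zinc: T>10 °C ⇒ hinge -0.071·(15.7−10) = -0.4047
  sulphur-dioxide contribution → 1.616 μm/a
  chloride contribution → 0.4857 μm/a
  ⇒ r_corr(zinc) = 2.101 μm/a
  mass loss = 2.101 μm/a × 7.14 g/cm³ = 15 g·m⁻²·a⁻¹
Ordering by g·m⁻²·a⁻¹: copper (18.4) > zinc (15)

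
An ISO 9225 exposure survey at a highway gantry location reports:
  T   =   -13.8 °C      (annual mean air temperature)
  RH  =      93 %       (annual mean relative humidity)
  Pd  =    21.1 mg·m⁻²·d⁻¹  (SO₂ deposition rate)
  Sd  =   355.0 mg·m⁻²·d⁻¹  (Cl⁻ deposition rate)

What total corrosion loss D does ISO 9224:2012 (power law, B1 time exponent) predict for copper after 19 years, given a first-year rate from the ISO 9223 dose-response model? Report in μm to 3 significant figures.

copper: T≤10 °C ⇒ hinge +0.126·(-13.8−10) = -2.9988
  sulphur-dioxide contribution → 0.141 μm/a
  chloride contribution → 0.7238 μm/a
  ⇒ r_corr(copper) = 0.8648 μm/a
Long-term exponent b (ISO 9224 Table 2, B1) = 0.667
  D(19) = 0.8648 × 19^0.667 = 0.8648 × 7.127 = 6.164 μm

D(19) = 6.16 μm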